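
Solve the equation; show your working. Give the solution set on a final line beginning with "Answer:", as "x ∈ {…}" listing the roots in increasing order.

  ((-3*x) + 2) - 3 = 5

Step 1. [((-3*x) + 2) - 3 = 5] -3 is outermost — add 3 both sides. So sub: (-3*x) + 2 = 8.
Step 2. [(-3*x) + 2 = 8] subtract 2: x sits inside (… + 2), so sub: -3*x = 6.
Step 3. [-3*x = 6] divide by the outer -3 ⇒ div: x = -2.

Answer: x ∈ {-2}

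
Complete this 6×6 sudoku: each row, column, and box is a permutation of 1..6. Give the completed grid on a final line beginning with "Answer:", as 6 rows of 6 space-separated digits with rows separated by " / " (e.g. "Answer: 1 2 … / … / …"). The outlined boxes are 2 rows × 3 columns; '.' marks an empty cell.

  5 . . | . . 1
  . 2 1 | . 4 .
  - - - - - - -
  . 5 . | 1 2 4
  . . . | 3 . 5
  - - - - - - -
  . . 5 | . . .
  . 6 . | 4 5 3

Step 1. [r2c6∈{6}] nothing but 6 survives at r2c6 ⇒ r2c6=6.
Step 2. [r2c1∈{3}] r2c1 is down to just 3. So r2c1=3.
Step 3. [r6c1∈{1,2}] r6c1 is the only open cell in row 6 admitting 1 ⇒ r6c1=1.
Step 4. [r4c5∈{6}] only 6 remains possible at r4c5 ⇒ r4c5=6.
Step 5. [r1c2∈{4}] r1c2 has the single candidate 4. So r1c2=4.
Step 6. [r5c6∈{2}] only 2 remains possible at r5c6 ⇒ r5c6=2.
Step 7. [r4c3∈{2,4}] across col 3, 4 lands solely at r4c3. So r4c3=4.
Step 8. [r3c1∈{6}] r3c1 has the single candidate 6 ⇒ r3c1=6.
Step 9. [r4c1∈{2}] r4c1's peers cover all but 2. So r4c1=2.
Step 10. [r5c2∈{3}] r5c2's peers cover all but 3, so r5c2=3.
Step 11. [r3c3∈{3}] r3c3's peers cover all but 3. So r3c3=3.
Step 12. [r5c1∈{4}] r5c1 is down to just 4, so r5c1=4.
Step 13. [r2c4∈{5}] r2c4 has the single candidate 5, so r2c4=5.
Step 14. [r5c4∈{6}] nothing but 6 survives at r5c4 ⇒ r5c4=6.
Step 15. [r4c2∈{1}] r4c2's peers cover all but 1. So r4c2=1.
Step 16. [r1c4∈{2}] r1c4's peers cover all but 2 ⇒ r1c4=2.
Step 17. [r1c5∈{3}] nothing but 3 survives at r1c5, so r1c5=3.
Step 18. [r6c3∈{2}] r6c3's peers cover all but 2, so r6c3=2.
Step 19. [r5c5∈{1}] r5c5 has the single candidate 1, so r5c5=1.
Step 20. [r1c3∈{6}] r1c3 has the single candidate 6, so r1c3=6.

Answer: 5 4 6 2 3 1 / 3 2 1 5 4 6 / 6 5 3 1 2 4 / 2 1 4 3 6 5 / 4 3 5 6 1 2 / 1 6 2 4 5 3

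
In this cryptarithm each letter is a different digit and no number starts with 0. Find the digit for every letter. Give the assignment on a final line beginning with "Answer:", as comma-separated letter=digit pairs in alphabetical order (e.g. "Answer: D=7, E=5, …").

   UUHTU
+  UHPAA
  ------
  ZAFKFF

Step 1. [col 1: U + A ≡ F (mod 10)] no forcing yet in column 1 (carry-in 0); F=2 is free and consistent — try it. So F=2.
Step 2. [col 1: U + A ≡ F (mod 10)] A=5 is one option consistent with column 1 (U + A ≡ F (mod 10), carry-in 0) — take it ⇒ A=5.
Step 3. [col 1: U + A ≡ F (mod 10)] column 1: given A=5, F=2, carry-in 0, and digits 2,5 already taken and all letters distinct, U+A≡F (mod 10) forces U=7 ⇒ U=7.
Step 4. [col 2: T + A ≡ F (mod 10)] from column 2 (A=5, F=2, carry-in 1, digits 2,5,7 already taken and all letters distinct): T must equal 6, so T=6.
Step 5. [Z] adding two 5-digit numbers gives at most 5+1 digits, and here it does — Z is that final carry and must be 1, so Z=1.
Step 6. [col 3: H + P ≡ K (mod 10)] P=8 is one option consistent with column 3 (H + P ≡ K (mod 10), carry-in 1) — take it, so P=8.
Step 7. [col 3: H + P ≡ K (mod 10)] column 3 (H + P ≡ K (mod 10), carry-in 1) doesn't pin H yet; pick H=4 and continue, so H=4.
Step 8. [col 3: H + P ≡ K (mod 10)] from column 3 (H=4, P=8, carry-in 1, digits 1,2,4,5,6,7,8 already taken and all letters distinct): K must equal 3 ⇒ K=3.

Answer: A=5, F=2, H=4, K=3, P=8, T=6, U=7, Z=1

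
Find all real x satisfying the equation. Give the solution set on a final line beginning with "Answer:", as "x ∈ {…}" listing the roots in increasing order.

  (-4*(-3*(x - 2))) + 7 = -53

Step 1. [(-4*(-3*(x - 2))) + 7 = -53] the outer +7 inverts by subtracting 7. So sub: -4*(-3*(x - 2)) = -60.
Step 2. [-4*(-3*(x - 2)) = -60] leading coefficient -4: divide by -4. So div: -3*(x - 2) = 15.
Step 3. [-3*(x - 2) = 15] divide by the outer -3. So div: x - 2 = -5.
Step 4. [x - 2 = -5] -2 is outermost — add 2 both sides ⇒ sub: x = -3.

Answer: x ∈ {-3}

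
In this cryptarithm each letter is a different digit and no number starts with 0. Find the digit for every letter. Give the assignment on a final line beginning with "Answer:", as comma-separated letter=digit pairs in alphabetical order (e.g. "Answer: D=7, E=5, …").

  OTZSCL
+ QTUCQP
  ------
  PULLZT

Step 1. [col 1: L + P ≡ T (mod 10)] no forcing yet in column 1 (carry-in 0); T=3 is free and consistent — try it ⇒ T=3.
Step 2. [col 1: L + P ≡ T (mod 10)] several values work for P in column 1 (L + P ≡ T (mod 10), carry-in 0); try P=5 ⇒ P=5.
Step 3. [col 1: L + P ≡ T (mod 10)] column 1: given P=5, T=3, carry-in 0, and digits 3,5 already taken and all letters distinct, L+P≡T (mod 10) forces L=8 ⇒ L=8.
Step 4. [col 2: C + Q ≡ Z (mod 10)] Q=4 is one option consistent with column 2 (C + Q ≡ Z (mod 10), carry-in 1) — take it, so Q=4.
Step 5. [col 2: C + Q ≡ Z (mod 10)] Z=2 is one option consistent with column 2 (C + Q ≡ Z (mod 10), carry-in 1) — take it ⇒ Z=2.
Step 6. [col 2: C + Q ≡ Z (mod 10)] column 2 reads C+Q+carry(1)=Z with Q=4, Z=2; with digits 2,3,4,5,8 already taken and all letters distinct, the only value for C is 7, so C=7.
Step 7. [col 3: S + C ≡ L (mod 10)] from column 3 (C=7, L=8, carry-in 1, digits 2,3,4,5,7,8 already taken and all letters distinct): S must equal 0. So S=0.
Step 8. [col 4: Z + U ≡ L (mod 10)] from column 4 (Z=2, L=8, carry-in 0, digits 0,2,3,4,5,7,8 already taken and all letters distinct): U must equal 6. So U=6.
Step 9. [col 6: O + Q ≡ P (mod 10)] column 6: given Q=4, P=5, carry-in 0, and digits 0,2,3,4,5,6,7,8 already taken and all letters distinct, O+Q≡P (mod 10) forces O=1 ⇒ O=1.

Answer: C=7, L=8, O=1, P=5, Q=4, S=0, T=3, U=6, Z=2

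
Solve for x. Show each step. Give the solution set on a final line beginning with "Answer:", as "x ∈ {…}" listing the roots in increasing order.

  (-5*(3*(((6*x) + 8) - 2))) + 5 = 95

Step 1. [(-5*(3*(((6*x) + 8) - 2))) + 5 = 95] 5 comes off first (subtract 5) ⇒ sub: -5*(3*(((6*x) + 8) - 2)) = 90.
Step 2. [-5*(3*(((6*x) + 8) - 2)) = 90] leading coefficient -5: divide by -5, so div: 3*(((6*x) + 8) - 2) = -18.
Step 3. [3*(((6*x) + 8) - 2) = -18] leading coefficient 3: divide by 3 ⇒ div: ((6*x) + 8) - 2 = -6.
Step 4. [((6*x) + 8) - 2 = -6] the outer -2 inverts by adding 2. So sub: (6*x) + 8 = -4.
Step 5. [(6*x) + 8 = -4] subtract 8: x sits inside (… + 8), so sub: 6*x = -12.
Step 6. [6*x = -12] 6·(inner) — divide through by 6. So div: x = -2.

Answer: x ∈ {-2}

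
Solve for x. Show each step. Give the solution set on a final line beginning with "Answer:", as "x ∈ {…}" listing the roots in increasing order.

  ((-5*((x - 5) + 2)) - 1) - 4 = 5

Step 1. [((-5*((x - 5) + 2)) - 1) - 4 = 5] 4 comes off first (add 4), so sub: (-5*((x - 5) + 2)) - 1 = 9.
Step 2. [(-5*((x - 5) + 2)) - 1 = 9] -1 is outermost — add 1 both sides. So sub: -5*((x - 5) + 2) = 10.
Step 3. [-5*((x - 5) + 2) = 10] divide by the outer -5. So div: (x - 5) + 2 = -2.
Step 4. [(x - 5) + 2 = -2] +2 is outermost — subtract 2 both sides. So sub: x - 5 = -4.
Step 5. [x - 5 = -4] peel the -5: add 5 from each side ⇒ sub: x = 1.

Answer: x ∈ {1}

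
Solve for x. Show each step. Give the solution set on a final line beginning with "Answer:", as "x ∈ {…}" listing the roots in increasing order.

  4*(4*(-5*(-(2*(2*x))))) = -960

Step 1. [4*(4*(-5*(-(2*(2*x))))) = -960] 4 out front; divide by 4. So div: 4*(-5*(-(2*(2*x)))) = -240.
Step 2. [4*(-5*(-(2*(2*x)))) = -240] 4 out front; divide by 4, so div: -5*(-(2*(2*x))) = -60.
Step 3. [-5*(-(2*(2*x))) = -60] -5·(inner) — divide through by -5, so div: -(2*(2*x)) = 12.
Step 4. [-(2*(2*x)) = 12] flip signs both sides. So neg: 2*(2*x) = -12.
Step 5. [2*(2*x) = -12] LHS = 2·(…); ÷2 both sides, so div: 2*x = -6.
Step 6. [2*x = -6] LHS = 2·(…); ÷2 both sides ⇒ div: x = -3.

Answer: x ∈ {-3}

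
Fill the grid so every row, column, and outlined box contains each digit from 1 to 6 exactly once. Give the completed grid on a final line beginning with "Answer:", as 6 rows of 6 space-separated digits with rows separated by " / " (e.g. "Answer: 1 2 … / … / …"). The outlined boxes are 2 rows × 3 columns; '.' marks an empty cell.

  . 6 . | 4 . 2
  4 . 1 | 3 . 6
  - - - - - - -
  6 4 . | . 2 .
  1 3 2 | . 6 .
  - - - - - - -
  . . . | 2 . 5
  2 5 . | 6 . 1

Step 1. [r5c1∈{3}] r5c1 has the single candidate 3. So r5c1=3.
Step 2. [r1c1∈{5}] nothing but 5 survives at r1c1. So r1c1=5.
Step 3. [r5c5∈{4}] only 4 remains possible at r5c5, so r5c5=4.
Step 4. [r4c4∈{5}] nothing but 5 survives at r4c4. So r4c4=5.
Step 5. [r6c3∈{4}] r6c3 has the single candidate 4 ⇒ r6c3=4.
Step 6. [r3c6∈{3}] only 3 remains possible at r3c6. So r3c6=3.
Step 7. [r5c2∈{1}] r5c2 is down to just 1, so r5c2=1.
Step 8. [r6c5∈{3}] r6c5 is down to just 3, so r6c5=3.
Step 9. [r3c4∈{1}] r3c4 has the single candidate 1 ⇒ r3c4=1.
Step 10. [r4c6∈{4}] only 4 remains possible at r4c6, so r4c6=4.
Step 11. [r1c5∈{1}] only 1 remains possible at r1c5 ⇒ r1c5=1.
Step 12. [r3c3∈{5}] r3c3's peers cover all but 5 ⇒ r3c3=5.
Step 13. [r5c3∈{6}] r5c3's peers cover all but 6 ⇒ r5c3=6.
Step 14. [r2c5∈{5}] r2c5 has the single candidate 5, so r2c5=5.
Step 15. [r2c2∈{2}] nothing but 2 survives at r2c2, so r2c2=2.
Step 16. [r1c3∈{3}] r1c3's peers cover all but 3, so r1c3=3.

Answer: 5 6 3 4 1 2 / 4 2 1 3 5 6 / 6 4 5 1 2 3 / 1 3 2 5 6 4 / 3 1 6 2 4 5 / 2 5 4 6 3 1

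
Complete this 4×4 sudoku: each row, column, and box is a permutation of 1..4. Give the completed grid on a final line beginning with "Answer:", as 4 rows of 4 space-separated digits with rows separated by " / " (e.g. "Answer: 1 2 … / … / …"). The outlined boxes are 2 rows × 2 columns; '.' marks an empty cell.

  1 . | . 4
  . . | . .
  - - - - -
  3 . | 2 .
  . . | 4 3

Step 1. [r1c2∈{2,3}] across row 1, 2 lands solely at r1c2, so r1c2=2.
Step 2. [r2c3∈{1,3}] col 3 places 1 nowhere but r2c3 ⇒ r2c3=1.
Step 3. [r3c2∈{1,4}] row 3 places 4 nowhere but r3c2 ⇒ r3c2=4.
Step 4. [r4c2∈{1}] r4c2's peers cover all but 1. So r4c2=1.
Step 5. [r3c4∈{1}] r3c4 is down to just 1 ⇒ r3c4=1.
Step 6. [r2c2∈{3}] r2c2's peers cover all but 3. So r2c2=3.
Step 7. [r2c1∈{4}] r2c1's peers cover all but 4. So r2c1=4.
Step 8. [r1c3∈{3}] nothing but 3 survives at r1c3 ⇒ r1c3=3.
Step 9. [r2c4∈{2}] nothing but 2 survives at r2c4. So r2c4=2.
Step 10. [r4c1∈{2}] r4c1 has the single candidate 2 ⇒ r4c1=2.

Answer: 1 2 3 4 / 4 3 1 2 / 3 4 2 1 / 2 1 4 3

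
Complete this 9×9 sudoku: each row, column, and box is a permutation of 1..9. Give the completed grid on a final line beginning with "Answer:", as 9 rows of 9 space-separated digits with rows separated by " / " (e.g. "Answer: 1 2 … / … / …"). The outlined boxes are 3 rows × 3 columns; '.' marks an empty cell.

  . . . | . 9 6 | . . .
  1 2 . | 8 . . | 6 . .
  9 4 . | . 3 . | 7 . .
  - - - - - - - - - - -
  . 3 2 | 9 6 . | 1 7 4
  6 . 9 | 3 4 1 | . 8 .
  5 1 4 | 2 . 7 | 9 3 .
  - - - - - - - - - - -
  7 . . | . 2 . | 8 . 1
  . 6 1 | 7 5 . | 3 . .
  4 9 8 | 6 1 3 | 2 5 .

Step 1. [r1c1∈{3,8}] 3 has one home in col 1: r1c1, so r1c1=3.
Step 2. [r1c7∈{4,5}] r1c7 is the only open cell in col 7 admitting 4, so r1c7=4.
Step 3. [r8c9∈{9}] r8c9's peers cover all but 9, so r8c9=9.
Step 4. [r1c2∈{5,7,8}] col 2 places 8 nowhere but r1c2, so r1c2=8.
Step 5. [r4c6∈{5,8}] row 4 places 5 nowhere but r4c6, so r4c6=5.
Step 6. [r5c9∈{2,5}] 2 has one home in row 5: r5c9, so r5c9=2.
Step 7. [r1c9∈{5}] r1c9 is down to just 5. So r1c9=5.
Step 8. [r7c4∈{4}] r7c4 has the single candidate 4. So r7c4=4.
Step 9. [r2c3∈{5,7}] row 2 places 5 nowhere but r2c3, so r2c3=5.
Step 10. [r1c4∈{1}] r1c4 is down to just 1 ⇒ r1c4=1.
Step 11. [r3c8∈{1,2}] r3c8 is the only open cell in row 3 admitting 1. So r3c8=1.
Step 12. [r2c5∈{7}] nothing but 7 survives at r2c5, so r2c5=7.
Step 13. [r9c9∈{7}] r9c9 is down to just 7, so r9c9=7.
Step 14. [r8c6∈{8}] r8c6 is down to just 8, so r8c6=8.
Step 15. [r8c8∈{4}] r8c8's peers cover all but 4, so r8c8=4.
Step 16. [r6c9∈{6}] nothing but 6 survives at r6c9 ⇒ r6c9=6.
Step 17. [r7c8∈{6}] r7c8's peers cover all but 6 ⇒ r7c8=6.
Step 18. [r1c8∈{2}] r1c8 is down to just 2, so r1c8=2.
Step 19. [r2c6∈{4}] r2c6 is down to just 4, so r2c6=4.
Step 20. [r6c5∈{8}] r6c5 has the single candidate 8 ⇒ r6c5=8.
Step 21. [r7c3∈{3}] only 3 remains possible at r7c3. So r7c3=3.
Step 22. [r3c4∈{5}] r3c4's peers cover all but 5, so r3c4=5.
Step 23. [r4c1∈{8}] only 8 remains possible at r4c1. So r4c1=8.
Step 24. [r1c3∈{7}] r1c3's peers cover all but 7. So r1c3=7.
Step 25. [r2c8∈{9}] r2c8's peers cover all but 9, so r2c8=9.
Step 26. [r3c3∈{6}] nothing but 6 survives at r3c3 ⇒ r3c3=6.
Step 27. [r3c9∈{8}] r3c9 has the single candidate 8. So r3c9=8.
Step 28. [r5c2∈{7}] r5c2 has the single candidate 7. So r5c2=7.
Step 29. [r5c7∈{5}] r5c7 is down to just 5, so r5c7=5.
Step 30. [r2c9∈{3}] r2c9 is down to just 3 ⇒ r2c9=3.
Step 31. [r7c2∈{5}] nothing but 5 survives at r7c2. So r7c2=5.
Step 32. [r8c1∈{2}] r8c1 has the single candidate 2, so r8c1=2.
Step 33. [r3c6∈{2}] r3c6's peers cover all but 2 ⇒ r3c6=2.
Step 34. [r7c6∈{9}] r7c6's peers cover all but 9. So r7c6=9.

Answer: 3 8 7 1 9 6 4 2 5 / 1 2 5 8 7 4 6 9 3 / 9 4 6 5 3 2 7 1 8 / 8 3 2 9 6 5 1 7 4 / 6 7 9 3 4 1 5 8 2 / 5 1 4 2 8 7 9 3 6 / 7 5 3 4 2 9 8 6 1 / 2 6 1 7 5 8 3 4 9 / 4 9 8 6 1 3 2 5 7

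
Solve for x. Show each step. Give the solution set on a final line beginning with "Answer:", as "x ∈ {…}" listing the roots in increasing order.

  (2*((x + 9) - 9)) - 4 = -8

Step 1. [(2*((x + 9) - 9)) - 4 = -8] common factor 2 (LHS and -8) — divide through ⇒ factor: ((x + 9) - 9) - 2 = -4.
Step 2. [((x + 9) - 9) - 2 = -4] 2 comes off first (add 2). So sub: (x + 9) - 9 = -2.
Step 3. [(x + 9) - 9 = -2] add 9: x sits inside (… - 9), so sub: x + 9 = 7.
Step 4. [x + 9 = 7] +9 is outermost — subtract 9 both sides. So sub: x = -2.

Answer: x ∈ {-2}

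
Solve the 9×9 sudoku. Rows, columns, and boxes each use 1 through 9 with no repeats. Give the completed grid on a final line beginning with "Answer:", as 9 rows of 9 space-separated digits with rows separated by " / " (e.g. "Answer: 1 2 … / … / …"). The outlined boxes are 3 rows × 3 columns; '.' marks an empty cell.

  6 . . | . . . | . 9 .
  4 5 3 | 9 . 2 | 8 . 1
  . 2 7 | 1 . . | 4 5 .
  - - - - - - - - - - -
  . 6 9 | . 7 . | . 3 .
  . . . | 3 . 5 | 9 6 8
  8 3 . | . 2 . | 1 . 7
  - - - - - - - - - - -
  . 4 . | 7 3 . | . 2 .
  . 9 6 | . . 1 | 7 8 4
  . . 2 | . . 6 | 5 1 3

Step 1. [r4c1∈{1,2,5}] 1 has one home in row 4: r4c1. So r4c1=1.
Step 2. [r8c5∈{5}] only 5 remains possible at r8c5, so r8c5=5.
Step 3. [r1c6∈{3,4,7,8}] r1c6 is the only open cell in row 1 admitting 7. So r1c6=7.
Step 4. [r9c5∈{4,8,9}] 9 has one home in row 9: r9c5, so r9c5=9.
Step 5. [r9c4∈{4,8}] 4 has one home in row 9: r9c4 ⇒ r9c4=4.
Step 6. [r4c6∈{4,8}] row 4 places 4 nowhere but r4c6, so r4c6=4.
Step 7. [r7c3∈{1,5,8}] 1 has one home in row 7: r7c3. So r7c3=1.
Step 8. [r1c3∈{8}] r1c3 is down to just 8, so r1c3=8.
Step 9. [r3c9∈{6}] r3c9 is down to just 6. So r3c9=6.
Step 10. [r5c2∈{7}] r5c2's peers cover all but 7. So r5c2=7.
Step 11. [r1c9∈{2}] r1c9's peers cover all but 2. So r1c9=2.
Step 12. [r7c6∈{8}] r7c6's peers cover all but 8 ⇒ r7c6=8.
Step 13. [r6c8∈{4}] nothing but 4 survives at r6c8. So r6c8=4.
Step 14. [r1c7∈{3}] r1c7's peers cover all but 3 ⇒ r1c7=3.
Step 15. [r8c4∈{2}] r8c4's peers cover all but 2 ⇒ r8c4=2.
Step 16. [r4c4∈{8}] nothing but 8 survives at r4c4 ⇒ r4c4=8.
Step 17. [r2c8∈{7}] r2c8 is down to just 7 ⇒ r2c8=7.
Step 18. [r2c5∈{6}] only 6 remains possible at r2c5 ⇒ r2c5=6.
Step 19. [r5c1∈{2}] r5c1's peers cover all but 2 ⇒ r5c1=2.
Step 20. [r3c1∈{9}] r3c1's peers cover all but 9, so r3c1=9.
Step 21. [r5c5∈{1}] r5c5 is down to just 1. So r5c5=1.
Step 22. [r3c5∈{8}] only 8 remains possible at r3c5, so r3c5=8.
Step 23. [r1c5∈{4}] r1c5 is down to just 4. So r1c5=4.
Step 24. [r5c3∈{4}] r5c3 is down to just 4, so r5c3=4.
Step 25. [r6c3∈{5}] only 5 remains possible at r6c3. So r6c3=5.
Step 26. [r4c9∈{5}] r4c9 is down to just 5. So r4c9=5.
Step 27. [r6c4∈{6}] only 6 remains possible at r6c4. So r6c4=6.
Step 28. [r7c1∈{5}] only 5 remains possible at r7c1. So r7c1=5.
Step 29. [r6c6∈{9}] nothing but 9 survives at r6c6. So r6c6=9.
Step 30. [r7c7∈{6}] r7c7 is down to just 6. So r7c7=6.
Step 31. [r1c4∈{5}] only 5 remains possible at r1c4 ⇒ r1c4=5.
Step 32. [r3c6∈{3}] r3c6 has the single candidate 3 ⇒ r3c6=3.
Step 33. [r9c1∈{7}] r9c1 is down to just 7. So r9c1=7.
Step 34. [r1c2∈{1}] nothing but 1 survives at r1c2 ⇒ r1c2=1.
Step 35. [r4c7∈{2}] r4c7 has the single candidate 2, so r4c7=2.
Step 36. [r9c2∈{8}] r9c2's peers cover all but 8 ⇒ r9c2=8.
Step 37. [r8c1∈{3}] only 3 remains possible at r8c1 ⇒ r8c1=3.
Step 38. [r7c9∈{9}] r7c9 has the single candidate 9 ⇒ r7c9=9.

Answer: 6 1 8 5 4 7 3 9 2 / 4 5 3 9 6 2 8 7 1 / 9 2 7 1 8 3 4 5 6 / 1 6 9 8 7 4 2 3 5 / 2 7 4 3 1 5 9 6 8 / 8 3 5 6 2 9 1 4 7 / 5 4 1 7 3 8 6 2 9 / 3 9 6 2 5 1 7 8 4 / 7 8 2 4 9 6 5 1 3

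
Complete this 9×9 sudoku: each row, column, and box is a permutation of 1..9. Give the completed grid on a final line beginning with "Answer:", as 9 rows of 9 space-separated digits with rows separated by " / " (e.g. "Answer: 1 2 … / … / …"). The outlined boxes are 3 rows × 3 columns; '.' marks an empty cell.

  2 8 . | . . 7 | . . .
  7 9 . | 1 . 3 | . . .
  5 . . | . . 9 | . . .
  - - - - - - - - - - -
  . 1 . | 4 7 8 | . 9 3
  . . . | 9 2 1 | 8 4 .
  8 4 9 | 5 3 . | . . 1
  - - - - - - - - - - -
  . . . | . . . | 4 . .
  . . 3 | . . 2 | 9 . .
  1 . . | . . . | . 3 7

Step 1. [r1c4∈{6}] r1c4 has the single candidate 6, so r1c4=6.
Step 2. [r4c1∈{6}] r4c1 is down to just 6. So r4c1=6.
Step 3. [r9c4∈{8}] r9c4 has the single candidate 8, so r9c4=8.
Step 4. [r5c9∈{5,6}] 6 has one home in row 5: r5c9, so r5c9=6.
Step 5. [r7c3∈{2,5,6,7,8}] col 3 places 8 nowhere but r7c3 ⇒ r7c3=8.
Step 6. [r4c7∈{2,5}] 5 has one home in box 6: r4c7 ⇒ r4c7=5.
Step 7. [r9c6∈{4,5,6}] 4 has one home in col 6: r9c6, so r9c6=4.
Step 8. [r7c6∈{5,6}] 5 has one home in col 6: r7c6. So r7c6=5.
Step 9. [r7c9∈{2}] r7c9's peers cover all but 2 ⇒ r7c9=2.
Step 10. [r9c7∈{6}] only 6 remains possible at r9c7 ⇒ r9c7=6.
Step 11. [r7c8∈{1}] nothing but 1 survives at r7c8 ⇒ r7c8=1.
Step 12. [r1c8∈{5}] r1c8 has the single candidate 5, so r1c8=5.
Step 13. [r2c7∈{2}] only 2 remains possible at r2c7 ⇒ r2c7=2.
Step 14. [r1c5∈{4}] nothing but 4 survives at r1c5. So r1c5=4.
Step 15. [r3c5∈{8}] r3c5 is down to just 8. So r3c5=8.
Step 16. [r3c2∈{3,6}] across box 1, 3 lands solely at r3c2. So r3c2=3.
Step 17. [r5c3∈{5,7}] 7 has one home in col 3: r5c3. So r5c3=7.
Step 18. [r9c3∈{2,5}] r9c3 is the only open cell in col 3 admitting 5, so r9c3=5.
Step 19. [r6c7∈{7}] r6c7 is down to just 7, so r6c7=7.
Step 20. [r8c8∈{8}] r8c8 is down to just 8 ⇒ r8c8=8.
Step 21. [r1c3∈{1}] nothing but 1 survives at r1c3, so r1c3=1.
Step 22. [r3c9∈{4}] r3c9's peers cover all but 4 ⇒ r3c9=4.
Step 23. [r3c3∈{6}] nothing but 6 survives at r3c3, so r3c3=6.
Step 24. [r8c4∈{7}] r8c4's peers cover all but 7, so r8c4=7.
Step 25. [r8c2∈{6}] r8c2 has the single candidate 6 ⇒ r8c2=6.
Step 26. [r7c1∈{9}] r7c1 is down to just 9 ⇒ r7c1=9.
Step 27. [r8c1∈{4}] nothing but 4 survives at r8c1, so r8c1=4.
Step 28. [r8c5∈{1}] r8c5's peers cover all but 1. So r8c5=1.
Step 29. [r6c6∈{6}] r6c6 is down to just 6. So r6c6=6.
Step 30. [r3c4∈{2}] nothing but 2 survives at r3c4 ⇒ r3c4=2.
Step 31. [r5c1∈{3}] only 3 remains possible at r5c1. So r5c1=3.
Step 32. [r7c4∈{3}] nothing but 3 survives at r7c4. So r7c4=3.
Step 33. [r6c8∈{2}] r6c8 is down to just 2, so r6c8=2.
Step 34. [r3c8∈{7}] r3c8 has the single candidate 7, so r3c8=7.
Step 35. [r2c9∈{8}] r2c9's peers cover all but 8. So r2c9=8.
Step 36. [r9c2∈{2}] only 2 remains possible at r9c2 ⇒ r9c2=2.
Step 37. [r2c3∈{4}] nothing but 4 survives at r2c3 ⇒ r2c3=4.
Step 38. [r3c7∈{1}] nothing but 1 survives at r3c7, so r3c7=1.
Step 39. [r2c8∈{6}] r2c8's peers cover all but 6 ⇒ r2c8=6.
Step 40. [r1c9∈{9}] r1c9 has the single candidate 9, so r1c9=9.
Step 41. [r2c5∈{5}] r2c5 has the single candidate 5 ⇒ r2c5=5.
Step 42. [r1c7∈{3}] nothing but 3 survives at r1c7, so r1c7=3.
Step 43. [r8c9∈{5}] only 5 remains possible at r8c9 ⇒ r8c9=5.
Step 44. [r7c5∈{6}] r7c5 has the single candidate 6 ⇒ r7c5=6.
Step 45. [r9c5∈{9}] nothing but 9 survives at r9c5. So r9c5=9.
Step 46. [r5c2∈{5}] only 5 remains possible at r5c2, so r5c2=5.
Step 47. [r7c2∈{7}] r7c2 is down to just 7 ⇒ r7c2=7.
Step 48. [r4c3∈{2}] r4c3 is down to just 2 ⇒ r4c3=2.

Answer: 2 8 1 6 4 7 3 5 9 / 7 9 4 1 5 3 2 6 8 / 5 3 6 2 8 9 1 7 4 / 6 1 2 4 7 8 5 9 3 / 3 5 7 9 2 1 8 4 6 / 8 4 9 5 3 6 7 2 1 / 9 7 8 3 6 5 4 1 2 / 4 6 3 7 1 2 9 8 5 / 1 2 5 8 9 4 6 3 7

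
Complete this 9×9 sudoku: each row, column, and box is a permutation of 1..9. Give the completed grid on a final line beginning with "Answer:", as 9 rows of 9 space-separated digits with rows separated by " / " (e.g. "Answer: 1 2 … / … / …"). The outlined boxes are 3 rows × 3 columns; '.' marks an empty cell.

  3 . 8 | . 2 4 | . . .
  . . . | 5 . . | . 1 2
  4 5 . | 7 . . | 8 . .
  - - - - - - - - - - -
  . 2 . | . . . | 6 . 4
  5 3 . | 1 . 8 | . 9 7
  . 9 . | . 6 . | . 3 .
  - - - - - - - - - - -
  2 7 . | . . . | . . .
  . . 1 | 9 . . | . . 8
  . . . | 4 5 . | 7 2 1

Step 1. [r8c1∈{6}] only 6 remains possible at r8c1, so r8c1=6.
Step 2. [r7c3∈{3,4,5,9}] col 3 places 5 nowhere but r7c3, so r7c3=5.
Step 3. [r4c3∈{7}] nothing but 7 survives at r4c3 ⇒ r4c3=7.
Step 4. [r3c8∈{6}] r3c8 has the single candidate 6 ⇒ r3c8=6.
Step 5. [r2c7∈{3,4,9}] across row 2, 4 lands solely at r2c7 ⇒ r2c7=4.
Step 6. [r6c9∈{5}] only 5 remains possible at r6c9. So r6c9=5.
Step 7. [r3c9∈{3,9}] box 3 places 3 nowhere but r3c9 ⇒ r3c9=3.
Step 8. [r9c6∈{3,6}] in row 9, 6 fits only at r9c6. So r9c6=6.
Step 9. [r2c5∈{3,8,9}] r2c5 is the only open cell in row 2 admitting 8, so r2c5=8.
Step 10. [r2c6∈{3,9}] in row 2, 3 fits only at r2c6 ⇒ r2c6=3.
Step 11. [r6c1∈{1,8}] in row 6, 8 fits only at r6c1, so r6c1=8.
Step 12. [r8c6∈{2,7}] r8c6 is the only open cell in row 8 admitting 2. So r8c6=2.
Step 13. [r5c3∈{4,6}] r5c3 is the only open cell in row 5 admitting 6 ⇒ r5c3=6.
Step 14. [r2c3∈{9}] r2c3's peers cover all but 9. So r2c3=9.
Step 15. [r1c9∈{9}] r1c9's peers cover all but 9. So r1c9=9.
Step 16. [r7c6∈{1}] r7c6 has the single candidate 1, so r7c6=1.
Step 17. [r7c5∈{3}] nothing but 3 survives at r7c5, so r7c5=3.
Step 18. [r3c6∈{9}] r3c6 has the single candidate 9, so r3c6=9.
Step 19. [r1c7∈{5}] nothing but 5 survives at r1c7. So r1c7=5.
Step 20. [r1c2∈{1,6}] 1 has one home in row 1: r1c2. So r1c2=1.
Step 21. [r5c7∈{2}] nothing but 2 survives at r5c7, so r5c7=2.
Step 22. [r8c8∈{4,5}] in row 8, 5 fits only at r8c8. So r8c8=5.
Step 23. [r4c5∈{9}] r4c5 is down to just 9 ⇒ r4c5=9.
Step 24. [r6c3∈{4}] r6c3 is down to just 4. So r6c3=4.
Step 25. [r6c6∈{7}] nothing but 7 survives at r6c6 ⇒ r6c6=7.
Step 26. [r9c2∈{8}] r9c2's peers cover all but 8 ⇒ r9c2=8.
Step 27. [r2c1∈{7}] nothing but 7 survives at r2c1, so r2c1=7.
Step 28. [r8c2∈{4}] nothing but 4 survives at r8c2. So r8c2=4.
Step 29. [r7c8∈{4}] r7c8 has the single candidate 4, so r7c8=4.
Step 30. [r4c8∈{8}] nothing but 8 survives at r4c8 ⇒ r4c8=8.
Step 31. [r7c4∈{8}] nothing but 8 survives at r7c4. So r7c4=8.
Step 32. [r8c5∈{7}] only 7 remains possible at r8c5 ⇒ r8c5=7.
Step 33. [r2c2∈{6}] r2c2 is down to just 6. So r2c2=6.
Step 34. [r4c4∈{3}] only 3 remains possible at r4c4. So r4c4=3.
Step 35. [r6c4∈{2}] only 2 remains possible at r6c4, so r6c4=2.
Step 36. [r4c6∈{5}] nothing but 5 survives at r4c6. So r4c6=5.
Step 37. [r7c9∈{6}] only 6 remains possible at r7c9, so r7c9=6.
Step 38. [r3c3∈{2}] nothing but 2 survives at r3c3, so r3c3=2.
Step 39. [r5c5∈{4}] nothing but 4 survives at r5c5. So r5c5=4.
Step 40. [r9c1∈{9}] only 9 remains possible at r9c1, so r9c1=9.
Step 41. [r6c7∈{1}] r6c7's peers cover all but 1. So r6c7=1.
Step 42. [r1c4∈{6}] r1c4 has the single candidate 6. So r1c4=6.
Step 43. [r3c5∈{1}] r3c5 has the single candidate 1, so r3c5=1.
Step 44. [r7c7∈{9}] r7c7's peers cover all but 9 ⇒ r7c7=9.
Step 45. [r8c7∈{3}] r8c7's peers cover all but 3, so r8c7=3.
Step 46. [r4c1∈{1}] r4c1 is down to just 1 ⇒ r4c1=1.
Step 47. [r9c3∈{3}] nothing but 3 survives at r9c3 ⇒ r9c3=3.
Step 48. [r1c8∈{7}] r1c8 has the single candidate 7 ⇒ r1c8=7.

Answer: 3 1 8 6 2 4 5 7 9 / 7 6 9 5 8 3 4 1 2 / 4 5 2 7 1 9 8 6 3 / 1 2 7 3 9 5 6 8 4 / 5 3 6 1 4 8 2 9 7 / 8 9 4 2 6 7 1 3 5 / 2 7 5 8 3 1 9 4 6 / 6 4 1 9 7 2 3 5 8 / 9 8 3 4 5 6 7 2 1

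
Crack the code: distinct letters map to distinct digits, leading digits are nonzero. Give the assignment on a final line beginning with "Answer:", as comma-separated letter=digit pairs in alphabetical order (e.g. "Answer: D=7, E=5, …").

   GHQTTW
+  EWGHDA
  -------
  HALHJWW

Step 1. [col 1: W + A ≡ W (mod 10)] from column 1 (nothing yet, carry-in 0, all letters distinct, none taken yet): A must equal 0, so A=0.
Step 2. [H] the sum has 7 digits but both addends have 6; that extra leading digit H is the final carry, namely 1 ⇒ H=1.
Step 3. [col 1: W + A ≡ W (mod 10)] several values work for W in column 1 (W + A ≡ W (mod 10), carry-in 0); try W=4. So W=4.
Step 4. [col 2: T + D ≡ W (mod 10)] several values work for D in column 2 (T + D ≡ W (mod 10), carry-in 0); try D=9, so D=9.
Step 5. [col 2: T + D ≡ W (mod 10)] in column 2 we have T+D≡W with carry-in 0; given D=9, W=4 and digits 0,1,4,9 already taken and all letters distinct, that pins T to 5, so T=5.
Step 6. [col 3: T + H ≡ J (mod 10)] from column 3 (T=5, H=1, carry-in 1, digits 0,1,4,5,9 already taken and all letters distinct): J must equal 7 ⇒ J=7.
Step 7. [col 4: Q + G ≡ H (mod 10)] column 4 (Q + G ≡ H (mod 10), carry-in 0) doesn't pin G yet; pick G=8 and continue. So G=8.
Step 8. [col 4: Q + G ≡ H (mod 10)] column 4: given G=8, H=1, carry-in 0, and digits 0,1,4,5,7,8,9 already taken and all letters distinct, Q+G≡H (mod 10) forces Q=3 ⇒ Q=3.
Step 9. [col 5: H + W ≡ L (mod 10)] in column 5 we have H+W≡L with carry-in 1; given H=1, W=4 and digits 0,1,3,4,5,7,8,9 already taken and all letters distinct, that pins L to 6. So L=6.
Step 10. [col 6: G + E ≡ A (mod 10)] from column 6 (G=8, A=0, carry-in 0, digits 0,1,3,4,5,6,7,8,9 already taken and all letters distinct): E must equal 2. So E=2.

Answer: A=0, D=9, E=2, G=8, H=1, J=7, L=6, Q=3, T=5, W=4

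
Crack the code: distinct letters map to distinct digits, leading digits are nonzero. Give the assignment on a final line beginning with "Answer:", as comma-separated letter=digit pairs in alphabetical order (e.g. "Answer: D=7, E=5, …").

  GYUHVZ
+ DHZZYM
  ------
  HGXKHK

Step 1. [col 1: Z + M ≡ K (mod 10)] several values work for M in column 1 (Z + M ≡ K (mod 10), carry-in 0); try M=5. So M=5.
Step 2. [col 1: Z + M ≡ K (mod 10)] no forcing yet in column 1 (carry-in 0); K=3 is free and consistent — try it. So K=3.
Step 3. [col 1: Z + M ≡ K (mod 10)] column 1: given M=5, K=3, carry-in 0, and digits 3,5 already taken and all letters distinct, Z+M≡K (mod 10) forces Z=8. So Z=8.
Step 4. [col 2: V + Y ≡ H (mod 10)] Y=7 is one option consistent with column 2 (V + Y ≡ H (mod 10), carry-in 1) — take it, so Y=7.
Step 5. [col 2: V + Y ≡ H (mod 10)] H=4 is one option consistent with column 2 (V + Y ≡ H (mod 10), carry-in 1) — take it, so H=4.
Step 6. [col 2: V + Y ≡ H (mod 10)] from column 2 (Y=7, H=4, carry-in 1, digits 3,4,5,7,8 already taken and all letters distinct): V must equal 6, so V=6.
Step 7. [col 4: U + Z ≡ X (mod 10)] several values work for X in column 4 (U + Z ≡ X (mod 10), carry-in 1); try X=9. So X=9.
Step 8. [col 4: U + Z ≡ X (mod 10)] column 4 reads U+Z+carry(1)=X with Z=8, X=9; with digits 3,4,5,6,7,8,9 already taken and all letters distinct, the only value for U is 0 ⇒ U=0.
Step 9. [col 5: Y + H ≡ G (mod 10)] in column 5 we have Y+H≡G with carry-in 0; given Y=7, H=4 and digits 0,3,4,5,6,7,8,9 already taken and all letters distinct, that pins G to 1. So G=1.
Step 10. [col 6: G + D ≡ H (mod 10)] column 6: given G=1, H=4, carry-in 1, and digits 0,1,3,4,5,6,7,8,9 already taken and all letters distinct, G+D≡H (mod 10) forces D=2, so D=2.

Answer: D=2, G=1, H=4, K=3, M=5, U=0, V=6, X=9, Y=7, Z=8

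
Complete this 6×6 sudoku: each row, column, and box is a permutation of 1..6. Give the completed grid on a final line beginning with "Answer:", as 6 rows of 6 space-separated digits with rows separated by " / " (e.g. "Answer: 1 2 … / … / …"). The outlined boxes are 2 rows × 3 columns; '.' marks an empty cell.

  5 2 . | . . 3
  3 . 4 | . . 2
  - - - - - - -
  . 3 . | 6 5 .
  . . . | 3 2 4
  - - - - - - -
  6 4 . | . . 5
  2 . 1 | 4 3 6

Step 1. [r1c4∈{1}] r1c4's peers cover all but 1. So r1c4=1.
Step 2. [r1c3∈{6}] nothing but 6 survives at r1c3 ⇒ r1c3=6.
Step 3. [r4c2∈{1,5,6}] 6 has one home in row 4: r4c2, so r4c2=6.
Step 4. [r3c6∈{1}] r3c6 has the single candidate 1, so r3c6=1.
Step 5. [r2c2∈{1}] r2c2's peers cover all but 1, so r2c2=1.
Step 6. [r2c4∈{5}] nothing but 5 survives at r2c4. So r2c4=5.
Step 7. [r5c4∈{2}] nothing but 2 survives at r5c4 ⇒ r5c4=2.
Step 8. [r4c3∈{5}] only 5 remains possible at r4c3. So r4c3=5.
Step 9. [r3c3∈{2}] r3c3 is down to just 2 ⇒ r3c3=2.
Step 10. [r3c1∈{4}] r3c1 is down to just 4. So r3c1=4.
Step 11. [r5c5∈{1}] r5c5 has the single candidate 1, so r5c5=1.
Step 12. [r4c1∈{1}] r4c1 has the single candidate 1, so r4c1=1.
Step 13. [r6c2∈{5}] r6c2 has the single candidate 5, so r6c2=5.
Step 14. [r1c5∈{4}] nothing but 4 survives at r1c5. So r1c5=4.
Step 15. [r2c5∈{6}] only 6 remains possible at r2c5. So r2c5=6.
Step 16. [r5c3∈{3}] r5c3's peers cover all but 3, so r5c3=3.

Answer: 5 2 6 1 4 3 / 3 1 4 5 6 2 / 4 3 2 6 5 1 / 1 6 5 3 2 4 / 6 4 3 2 1 5 / 2 5 1 4 3 6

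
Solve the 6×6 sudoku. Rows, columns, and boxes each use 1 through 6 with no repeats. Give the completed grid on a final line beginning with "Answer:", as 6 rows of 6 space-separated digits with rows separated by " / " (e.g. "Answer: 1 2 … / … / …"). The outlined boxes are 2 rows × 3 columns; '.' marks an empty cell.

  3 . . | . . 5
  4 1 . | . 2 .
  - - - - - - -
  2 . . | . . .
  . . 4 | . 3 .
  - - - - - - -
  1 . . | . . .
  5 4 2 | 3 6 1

Step 1. [r4c4∈{1,2,5,6}] across row 4, 1 lands solely at r4c4. So r4c4=1.
Step 2. [r1c3∈{6}] only 6 remains possible at r1c3. So r1c3=6.
Step 3. [r4c1∈{6}] nothing but 6 survives at r4c1 ⇒ r4c1=6.
Step 4. [r1c4∈{4}] r1c4 is down to just 4 ⇒ r1c4=4.
Step 5. [r3c3∈{1,3,5}] across row 3, 1 lands solely at r3c3, so r3c3=1.
Step 6. [r3c2∈{3,5}] in row 3, 3 fits only at r3c2, so r3c2=3.
Step 7. [r5c4∈{2,5}] r5c4 is the only open cell in col 4 admitting 2, so r5c4=2.
Step 8. [r5c5∈{4,5}] in row 5, 5 fits only at r5c5. So r5c5=5.
Step 9. [r2c4∈{6}] r2c4 has the single candidate 6, so r2c4=6.
Step 10. [r5c6∈{4}] nothing but 4 survives at r5c6. So r5c6=4.
Step 11. [r5c2∈{6}] r5c2 has the single candidate 6 ⇒ r5c2=6.
Step 12. [r1c2∈{2}] r1c2 is down to just 2, so r1c2=2.
Step 13. [r3c5∈{4}] only 4 remains possible at r3c5. So r3c5=4.
Step 14. [r2c3∈{5}] r2c3's peers cover all but 5, so r2c3=5.
Step 15. [r1c5∈{1}] r1c5 has the single candidate 1, so r1c5=1.
Step 16. [r3c4∈{5}] r3c4's peers cover all but 5 ⇒ r3c4=5.
Step 17. [r2c6∈{3}] r2c6 is down to just 3, so r2c6=3.
Step 18. [r3c6∈{6}] r3c6 is down to just 6, so r3c6=6.
Step 19. [r5c3∈{3}] r5c3's peers cover all but 3. So r5c3=3.
Step 20. [r4c2∈{5}] r4c2's peers cover all but 5, so r4c2=5.
Step 21. [r4c6∈{2}] r4c6's peers cover all but 2, so r4c6=2.

Answer: 3 2 6 4 1 5 / 4 1 5 6 2 3 / 2 3 1 5 4 6 / 6 5 4 1 3 2 / 1 6 3 2 5 4 / 5 4 2 3 6 1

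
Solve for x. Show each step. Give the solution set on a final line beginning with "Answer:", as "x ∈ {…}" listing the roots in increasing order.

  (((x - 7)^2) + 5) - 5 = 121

Step 1. [(((x - 7)^2) + 5) - 5 = 121] peel the -5: add 5 from each side. So sub: ((x - 7)^2) + 5 = 126.
Step 2. [((x - 7)^2) + 5 = 126] subtract 5: x sits inside (… + 5) ⇒ sub: (x - 7)^2 = 121.
Step 3. [(x - 7)^2 = 121] 121 ≥ 0, LHS is (·)² — take ±√, so sqrt: x - 7 = 11 or -11.
Step 4. [x - 7 = 11 or -11] the outer -7 inverts by adding 7, so sub: x = 18 or -4.

Answer: x ∈ {-4, 18}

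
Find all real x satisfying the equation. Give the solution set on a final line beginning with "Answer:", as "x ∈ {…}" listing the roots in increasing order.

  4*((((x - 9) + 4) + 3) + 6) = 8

Step 1. [4*((((x - 9) + 4) + 3) + 6) = 8] 4·(inner) — divide through by 4. So div: (((x - 9) + 4) + 3) + 6 = 2.
Step 2. [(((x - 9) + 4) + 3) + 6 = 2] the outer +6 inverts by subtracting 6 ⇒ sub: ((x - 9) + 4) + 3 = -4.
Step 3. [((x - 9) + 4) + 3 = -4] +3 is outermost — subtract 3 both sides. So sub: (x - 9) + 4 = -7.
Step 4. [(x - 9) + 4 = -7] peel the +4: subtract 4 from each side ⇒ sub: x - 9 = -11.
Step 5. [x - 9 = -11] add 9: x sits inside (… - 9) ⇒ sub: x = -2.

Answer: x ∈ {-2}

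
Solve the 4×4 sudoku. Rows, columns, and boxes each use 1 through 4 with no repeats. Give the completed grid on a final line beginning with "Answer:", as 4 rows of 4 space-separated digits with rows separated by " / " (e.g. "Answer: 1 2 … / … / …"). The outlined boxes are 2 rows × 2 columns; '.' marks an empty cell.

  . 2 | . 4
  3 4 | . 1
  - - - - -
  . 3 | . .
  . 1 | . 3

Step 1. [r3c4∈{2}] only 2 remains possible at r3c4 ⇒ r3c4=2.
Step 2. [r4c3∈{4}] r4c3's peers cover all but 4. So r4c3=4.
Step 3. [r1c3∈{3}] r1c3 has the single candidate 3. So r1c3=3.
Step 4. [r3c1∈{4}] nothing but 4 survives at r3c1, so r3c1=4.
Step 5. [r3c3∈{1}] only 1 remains possible at r3c3. So r3c3=1.
Step 6. [r4c1∈{2}] r4c1 is down to just 2 ⇒ r4c1=2.
Step 7. [r1c1∈{1}] r1c1 has the single candidate 1 ⇒ r1c1=1.
Step 8. [r2c3∈{2}] nothing but 2 survives at r2c3 ⇒ r2c3=2.

Answer: 1 2 3 4 / 3 4 2 1 / 4 3 1 2 / 2 1 4 3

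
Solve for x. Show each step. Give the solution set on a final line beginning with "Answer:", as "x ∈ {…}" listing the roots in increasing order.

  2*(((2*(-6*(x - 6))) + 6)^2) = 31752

Step 1. [2*(((2*(-6*(x - 6))) + 6)^2) = 31752] 2·(inner) — divide through by 2. So div: ((2*(-6*(x - 6))) + 6)^2 = 15876.
Step 2. [((2*(-6*(x - 6))) + 6)^2 = 15876] 15876 ≥ 0, LHS is (·)² — take ±√ ⇒ sqrt: (2*(-6*(x - 6))) + 6 = 126 or -126.
Step 3. [(2*(-6*(x - 6))) + 6 = 126 or -126] subtract 6: x sits inside (… + 6) ⇒ sub: 2*(-6*(x - 6)) = 120 or -132.
Step 4. [2*(-6*(x - 6)) = 120 or -132] divide by the outer 2 ⇒ div: -6*(x - 6) = 60 or -66.
Step 5. [-6*(x - 6) = 60 or -66] leading coefficient -6: divide by -6, so div: x - 6 = -10 or 11.
Step 6. [x - 6 = -10 or 11] peel the -6: add 6 from each side, so sub: x = -4 or 17.

Answer: x ∈ {-4, 17}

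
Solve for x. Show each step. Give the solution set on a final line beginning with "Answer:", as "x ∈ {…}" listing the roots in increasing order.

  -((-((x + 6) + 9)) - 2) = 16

Step 1. [-((-((x + 6) + 9)) - 2) = 16] flip signs both sides ⇒ neg: (-((x + 6) + 9)) - 2 = -16.
Step 2. [(-((x + 6) + 9)) - 2 = -16] add 2: x sits inside (… - 2). So sub: -((x + 6) + 9) = -14.
Step 3. [-((x + 6) + 9) = -14] leading − — multiply by −1. So neg: (x + 6) + 9 = 14.
Step 4. [(x + 6) + 9 = 14] peel the +9: subtract 9 from each side, so sub: x + 6 = 5.
Step 5. [x + 6 = 5] the outer +6 inverts by subtracting 6, so sub: x = -1.

Answer: x ∈ {-1}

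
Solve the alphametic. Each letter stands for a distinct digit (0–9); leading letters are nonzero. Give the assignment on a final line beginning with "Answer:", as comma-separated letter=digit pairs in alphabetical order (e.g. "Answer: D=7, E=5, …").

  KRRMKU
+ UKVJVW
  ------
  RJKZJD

Step 1. [col 1: U + W ≡ D (mod 10)] no forcing yet in column 1 (carry-in 0); U=3 is free and consistent — try it ⇒ U=3.
Step 2. [col 1: U + W ≡ D (mod 10)] column 1 (U + W ≡ D (mod 10), carry-in 0) doesn't pin W yet; pick W=1 and continue ⇒ W=1.
Step 3. [col 1: U + W ≡ D (mod 10)] from column 1 (U=3, W=1, carry-in 0, digits 1,3 already taken and all letters distinct): D must equal 4, so D=4.
Step 4. [col 2: K + V ≡ J (mod 10)] several values work for J in column 2 (K + V ≡ J (mod 10), carry-in 0); try J=8, so J=8.
Step 5. [col 2: K + V ≡ J (mod 10)] several values work for V in column 2 (K + V ≡ J (mod 10), carry-in 0); try V=6 ⇒ V=6.
Step 6. [col 2: K + V ≡ J (mod 10)] column 2 reads K+V+carry(0)=J with V=6, J=8; with digits 1,3,4,6,8 already taken and all letters distinct, the only value for K is 2 ⇒ K=2.
Step 7. [col 3: M + J ≡ Z (mod 10)] no forcing yet in column 3 (carry-in 0); M=9 is free and consistent — try it ⇒ M=9.
Step 8. [col 3: M + J ≡ Z (mod 10)] column 3 reads M+J+carry(0)=Z with M=9, J=8; with digits 1,2,3,4,6,8,9 already taken and all letters distinct, the only value for Z is 7. So Z=7.
Step 9. [col 4: R + V ≡ K (mod 10)] in column 4 we have R+V≡K with carry-in 1; given V=6, K=2 and digits 1,2,3,4,6,7,8,9 already taken and all letters distinct, that pins R to 5. So R=5.

Answer: D=4, J=8, K=2, M=9, R=5, U=3, V=6, W=1, Z=7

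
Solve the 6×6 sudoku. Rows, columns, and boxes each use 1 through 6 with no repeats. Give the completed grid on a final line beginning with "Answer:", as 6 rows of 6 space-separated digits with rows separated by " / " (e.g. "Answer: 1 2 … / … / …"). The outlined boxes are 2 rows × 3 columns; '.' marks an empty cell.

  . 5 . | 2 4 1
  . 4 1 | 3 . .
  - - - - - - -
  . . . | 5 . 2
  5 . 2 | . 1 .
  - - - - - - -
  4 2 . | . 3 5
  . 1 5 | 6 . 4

Step 1. [r3c5∈{6}] nothing but 6 survives at r3c5 ⇒ r3c5=6.
Step 2. [r3c2∈{3}] r3c2's peers cover all but 3. So r3c2=3.
Step 3. [r1c3∈{3,6}] r1c3 is the only open cell in col 3 admitting 3 ⇒ r1c3=3.
Step 4. [r2c1∈{2,6}] r2c1 is the only open cell in row 2 admitting 2, so r2c1=2.
Step 5. [r1c1∈{6}] only 6 remains possible at r1c1. So r1c1=6.
Step 6. [r4c6∈{3}] r4c6 has the single candidate 3, so r4c6=3.
Step 7. [r3c1∈{1}] only 1 remains possible at r3c1, so r3c1=1.
Step 8. [r5c4∈{1}] only 1 remains possible at r5c4. So r5c4=1.
Step 9. [r5c3∈{6}] r5c3 has the single candidate 6, so r5c3=6.
Step 10. [r4c2∈{6}] r4c2 is down to just 6, so r4c2=6.
Step 11. [r4c4∈{4}] r4c4 is down to just 4 ⇒ r4c4=4.
Step 12. [r3c3∈{4}] r3c3 has the single candidate 4. So r3c3=4.
Step 13. [r6c5∈{2}] nothing but 2 survives at r6c5 ⇒ r6c5=2.
Step 14. [r2c6∈{6}] only 6 remains possible at r2c6 ⇒ r2c6=6.
Step 15. [r2c5∈{5}] r2c5 has the single candidate 5 ⇒ r2c5=5.
Step 16. [r6c1∈{3}] r6c1's peers cover all but 3 ⇒ r6c1=3.

Answer: 6 5 3 2 4 1 / 2 4 1 3 5 6 / 1 3 4 5 6 2 / 5 6 2 4 1 3 / 4 2 6 1 3 5 / 3 1 5 6 2 4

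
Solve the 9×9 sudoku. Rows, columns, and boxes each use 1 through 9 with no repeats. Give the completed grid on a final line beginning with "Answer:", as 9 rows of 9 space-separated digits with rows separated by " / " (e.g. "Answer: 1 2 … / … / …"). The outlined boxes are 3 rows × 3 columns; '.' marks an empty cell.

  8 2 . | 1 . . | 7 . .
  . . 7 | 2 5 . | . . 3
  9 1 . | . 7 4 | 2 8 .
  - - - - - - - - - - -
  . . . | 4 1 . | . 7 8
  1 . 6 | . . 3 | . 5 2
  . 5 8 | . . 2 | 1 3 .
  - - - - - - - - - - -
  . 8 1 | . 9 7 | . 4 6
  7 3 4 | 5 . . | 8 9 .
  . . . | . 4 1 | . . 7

Step 1. [r3c4∈{3,6}] across row 3, 6 lands solely at r3c4 ⇒ r3c4=6.
Step 2. [r4c2∈{9}] only 9 remains possible at r4c2. So r4c2=9.
Step 3. [r7c1∈{2,5}] r7c1 is the only open cell in row 7 admitting 2 ⇒ r7c1=2.
Step 4. [r1c9∈{4,5,9}] row 1 places 4 nowhere but r1c9 ⇒ r1c9=4.
Step 5. [r9c1∈{5,6}] col 1 places 5 nowhere but r9c1, so r9c1=5.
Step 6. [r2c1∈{4,6}] r2c1 is the only open cell in col 1 admitting 6. So r2c1=6.
Step 7. [r3c3∈{3,5}] in row 3, 3 fits only at r3c3. So r3c3=3.
Step 8. [r6c4∈{7,9}] row 6 places 7 nowhere but r6c4. So r6c4=7.
Step 9. [r5c7∈{4,9}] in col 7, 4 fits only at r5c7, so r5c7=4.
Step 10. [r8c6∈{6}] r8c6's peers cover all but 6 ⇒ r8c6=6.
Step 11. [r7c4∈{3}] only 3 remains possible at r7c4. So r7c4=3.
Step 12. [r5c5∈{8}] r5c5 is down to just 8, so r5c5=8.
Step 13. [r2c7∈{9}] nothing but 9 survives at r2c7. So r2c7=9.
Step 14. [r2c8∈{1}] r2c8 has the single candidate 1, so r2c8=1.
Step 15. [r7c7∈{5}] only 5 remains possible at r7c7. So r7c7=5.
Step 16. [r4c1∈{3}] r4c1 is down to just 3, so r4c1=3.
Step 17. [r5c4∈{9}] r5c4 has the single candidate 9 ⇒ r5c4=9.
Step 18. [r6c9∈{9}] only 9 remains possible at r6c9. So r6c9=9.
Step 19. [r2c6∈{8}] nothing but 8 survives at r2c6, so r2c6=8.
Step 20. [r9c7∈{3}] r9c7 has the single candidate 3 ⇒ r9c7=3.
Step 21. [r4c3∈{2}] nothing but 2 survives at r4c3. So r4c3=2.
Step 22. [r4c6∈{5}] r4c6's peers cover all but 5, so r4c6=5.
Step 23. [r2c2∈{4}] r2c2's peers cover all but 4. So r2c2=4.
Step 24. [r9c4∈{8}] r9c4's peers cover all but 8, so r9c4=8.
Step 25. [r6c5∈{6}] nothing but 6 survives at r6c5 ⇒ r6c5=6.
Step 26. [r1c8∈{6}] only 6 remains possible at r1c8 ⇒ r1c8=6.
Step 27. [r5c2∈{7}] r5c2 is down to just 7. So r5c2=7.
Step 28. [r1c5∈{3}] r1c5 is down to just 3 ⇒ r1c5=3.
Step 29. [r9c2∈{6}] r9c2's peers cover all but 6. So r9c2=6.
Step 30. [r9c8∈{2}] nothing but 2 survives at r9c8 ⇒ r9c8=2.
Step 31. [r8c9∈{1}] nothing but 1 survives at r8c9 ⇒ r8c9=1.
Step 32. [r4c7∈{6}] r4c7's peers cover all but 6, so r4c7=6.
Step 33. [r8c5∈{2}] nothing but 2 survives at r8c5 ⇒ r8c5=2.
Step 34. [r1c3∈{5}] r1c3's peers cover all but 5, so r1c3=5.
Step 35. [r9c3∈{9}] only 9 remains possible at r9c3. So r9c3=9.
Step 36. [r6c1∈{4}] r6c1 is down to just 4. So r6c1=4.
Step 37. [r1c6∈{9}] only 9 remains possible at r1c6 ⇒ r1c6=9.
Step 38. [r3c9∈{5}] nothing but 5 survives at r3c9, so r3c9=5.

Answer: 8 2 5 1 3 9 7 6 4 / 6 4 7 2 5 8 9 1 3 / 9 1 3 6 7 4 2 8 5 / 3 9 2 4 1 5 6 7 8 / 1 7 6 9 8 3 4 5 2 / 4 5 8 7 6 2 1 3 9 / 2 8 1 3 9 7 5 4 6 / 7 3 4 5 2 6 8 9 1 / 5 6 9 8 4 1 3 2 7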